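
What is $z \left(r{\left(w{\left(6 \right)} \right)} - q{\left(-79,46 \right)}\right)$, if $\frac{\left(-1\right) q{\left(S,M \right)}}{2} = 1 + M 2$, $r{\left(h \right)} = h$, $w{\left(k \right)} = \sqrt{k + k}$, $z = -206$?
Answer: $-38316 - 412 \sqrt{3} \approx -39030.0$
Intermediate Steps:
$w{\left(k \right)} = \sqrt{2} \sqrt{k}$ ($w{\left(k \right)} = \sqrt{2 k} = \sqrt{2} \sqrt{k}$)
$q{\left(S,M \right)} = -2 - 4 M$ ($q{\left(S,M \right)} = - 2 \left(1 + M 2\right) = - 2 \left(1 + 2 M\right) = -2 - 4 M$)
$z \left(r{\left(w{\left(6 \right)} \right)} - q{\left(-79,46 \right)}\right) = - 206 \left(\sqrt{2} \sqrt{6} - \left(-2 - 184\right)\right) = - 206 \left(2 \sqrt{3} - \left(-2 - 184\right)\right) = - 206 \left(2 \sqrt{3} - -186\right) = - 206 \left(2 \sqrt{3} + 186\right) = - 206 \left(186 + 2 \sqrt{3}\right) = -38316 - 412 \sqrt{3}$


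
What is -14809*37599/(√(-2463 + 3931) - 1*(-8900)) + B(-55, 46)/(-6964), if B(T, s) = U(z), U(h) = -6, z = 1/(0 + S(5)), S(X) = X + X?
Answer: -1437935973895517/22983675702 + 185601197*√367/13201422 ≈ -62294.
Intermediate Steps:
S(X) = 2*X
z = ⅒ (z = 1/(0 + 2*5) = 1/(0 + 10) = 1/10 = ⅒ ≈ 0.10000)
B(T, s) = -6
-14809*37599/(√(-2463 + 3931) - 1*(-8900)) + B(-55, 46)/(-6964) = -14809*37599/(√(-2463 + 3931) - 1*(-8900)) - 6/(-6964) = -14809*37599/(√1468 + 8900) - 6*(-1/6964) = -14809*37599/(2*√367 + 8900) + 3/3482 = -14809*37599/(8900 + 2*√367) + 3/3482 = -14809/(8900/37599 + 2*√367/37599) + 3/3482 = 3/3482 - 14809/(8900/37599 + 2*√367/37599)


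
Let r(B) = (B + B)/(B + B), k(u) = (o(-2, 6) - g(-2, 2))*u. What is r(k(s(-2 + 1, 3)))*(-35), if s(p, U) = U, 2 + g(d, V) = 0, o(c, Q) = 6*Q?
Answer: -35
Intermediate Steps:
g(d, V) = -2 (g(d, V) = -2 + 0 = -2)
k(u) = 38*u (k(u) = (6*6 - 1*(-2))*u = (36 + 2)*u = 38*u)
r(B) = 1 (r(B) = (2*B)/((2*B)) = (2*B)*(1/(2*B)) = 1)
r(k(s(-2 + 1, 3)))*(-35) = 1*(-35) = -35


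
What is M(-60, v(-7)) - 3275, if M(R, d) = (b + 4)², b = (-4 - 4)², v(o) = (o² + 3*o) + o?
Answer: 1349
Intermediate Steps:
v(o) = o² + 4*o
b = 64 (b = (-8)² = 64)
M(R, d) = 4624 (M(R, d) = (64 + 4)² = 68² = 4624)
M(-60, v(-7)) - 3275 = 4624 - 3275 = 1349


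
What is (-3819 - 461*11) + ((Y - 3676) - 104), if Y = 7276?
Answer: -5394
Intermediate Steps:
(-3819 - 461*11) + ((Y - 3676) - 104) = (-3819 - 461*11) + ((7276 - 3676) - 104) = (-3819 - 5071) + (3600 - 104) = -8890 + 3496 = -5394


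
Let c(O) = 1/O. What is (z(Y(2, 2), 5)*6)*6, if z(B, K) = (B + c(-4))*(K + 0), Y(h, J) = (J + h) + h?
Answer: 1035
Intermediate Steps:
c(O) = 1/O
Y(h, J) = J + 2*h
z(B, K) = K*(-¼ + B) (z(B, K) = (B + 1/(-4))*(K + 0) = (B - ¼)*K = (-¼ + B)*K = K*(-¼ + B))
(z(Y(2, 2), 5)*6)*6 = ((5*(-¼ + (2 + 2*2)))*6)*6 = ((5*(-¼ + (2 + 4)))*6)*6 = ((5*(-¼ + 6))*6)*6 = ((5*(23/4))*6)*6 = ((115/4)*6)*6 = (345/2)*6 = 1035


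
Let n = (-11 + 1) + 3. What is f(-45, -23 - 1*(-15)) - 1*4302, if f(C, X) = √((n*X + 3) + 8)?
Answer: -4302 + √67 ≈ -4293.8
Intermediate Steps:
n = -7 (n = -10 + 3 = -7)
f(C, X) = √(11 - 7*X) (f(C, X) = √((-7*X + 3) + 8) = √((3 - 7*X) + 8) = √(11 - 7*X))
f(-45, -23 - 1*(-15)) - 1*4302 = √(11 - 7*(-23 - 1*(-15))) - 1*4302 = √(11 - 7*(-23 + 15)) - 4302 = √(11 - 7*(-8)) - 4302 = √(11 + 56) - 4302 = √67 - 4302 = -4302 + √67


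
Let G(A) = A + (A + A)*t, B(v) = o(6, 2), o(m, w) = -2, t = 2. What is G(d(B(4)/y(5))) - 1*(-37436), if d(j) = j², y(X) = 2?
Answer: 37441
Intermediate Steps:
B(v) = -2
G(A) = 5*A (G(A) = A + (A + A)*2 = A + (2*A)*2 = A + 4*A = 5*A)
G(d(B(4)/y(5))) - 1*(-37436) = 5*(-2/2)² - 1*(-37436) = 5*(-2*½)² + 37436 = 5*(-1)² + 37436 = 5*1 + 37436 = 5 + 37436 = 37441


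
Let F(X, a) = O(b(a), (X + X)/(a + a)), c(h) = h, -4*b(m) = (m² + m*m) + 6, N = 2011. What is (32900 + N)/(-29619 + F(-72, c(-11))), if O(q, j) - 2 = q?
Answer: -11637/9893 ≈ -1.1763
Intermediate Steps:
b(m) = -3/2 - m²/2 (b(m) = -((m² + m*m) + 6)/4 = -((m² + m²) + 6)/4 = -(2*m² + 6)/4 = -(6 + 2*m²)/4 = -3/2 - m²/2)
O(q, j) = 2 + q
F(X, a) = ½ - a²/2 (F(X, a) = 2 + (-3/2 - a²/2) = ½ - a²/2)
(32900 + N)/(-29619 + F(-72, c(-11))) = (32900 + 2011)/(-29619 + (½ - ½*(-11)²)) = 34911/(-29619 + (½ - ½*121)) = 34911/(-29619 + (½ - 121/2)) = 34911/(-29619 - 60) = 34911/(-29679) = 34911*(-1/29679) = -11637/9893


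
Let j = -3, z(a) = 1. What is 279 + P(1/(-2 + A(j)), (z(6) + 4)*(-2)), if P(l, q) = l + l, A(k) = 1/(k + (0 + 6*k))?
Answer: 11955/43 ≈ 278.02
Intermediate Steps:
A(k) = 1/(7*k) (A(k) = 1/(k + 6*k) = 1/(7*k))
P(l, q) = 2*l
279 + P(1/(-2 + A(j)), (z(6) + 4)*(-2)) = 279 + 2/(-2 + (⅐)/(-3)) = 279 + 2/(-2 + (⅐)*(-⅓)) = 279 + 2/(-2 - 1/21) = 279 + 2/(-43/21) = 279 + 2*(-21/43) = 279 - 42/43 = 11955/43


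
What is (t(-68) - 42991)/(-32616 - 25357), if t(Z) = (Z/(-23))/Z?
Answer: 988794/1333379 ≈ 0.74157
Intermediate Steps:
t(Z) = -1/23 (t(Z) = (Z*(-1/23))/Z = (-Z/23)/Z = -1/23)
(t(-68) - 42991)/(-32616 - 25357) = (-1/23 - 42991)/(-32616 - 25357) = -988794/23/(-57973) = -988794/23*(-1/57973) = 988794/1333379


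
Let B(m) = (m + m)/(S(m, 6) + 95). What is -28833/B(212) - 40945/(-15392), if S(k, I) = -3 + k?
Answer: -16862136283/815776 ≈ -20670.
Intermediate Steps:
B(m) = 2*m/(92 + m) (B(m) = (m + m)/((-3 + m) + 95) = (2*m)/(92 + m) = 2*m/(92 + m))
-28833/B(212) - 40945/(-15392) = -28833/(2*212/(92 + 212)) - 40945/(-15392) = -28833/(2*212/304) - 40945*(-1/15392) = -28833/(2*212*(1/304)) + 40945/15392 = -28833/53/38 + 40945/15392 = -28833*38/53 + 40945/15392 = -1095654/53 + 40945/15392 = -16862136283/815776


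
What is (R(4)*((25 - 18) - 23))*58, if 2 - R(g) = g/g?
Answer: -928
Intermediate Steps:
R(g) = 1 (R(g) = 2 - g/g = 2 - 1*1 = 2 - 1 = 1)
(R(4)*((25 - 18) - 23))*58 = (1*((25 - 18) - 23))*58 = (1*(7 - 23))*58 = (1*(-16))*58 = -16*58 = -928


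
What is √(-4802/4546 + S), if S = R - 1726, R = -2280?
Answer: I*√20702572647/2273 ≈ 63.301*I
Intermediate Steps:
S = -4006 (S = -2280 - 1726 = -4006)
√(-4802/4546 + S) = √(-4802/4546 - 4006) = √(-4802*1/4546 - 4006) = √(-2401/2273 - 4006) = √(-9108039/2273) = I*√20702572647/2273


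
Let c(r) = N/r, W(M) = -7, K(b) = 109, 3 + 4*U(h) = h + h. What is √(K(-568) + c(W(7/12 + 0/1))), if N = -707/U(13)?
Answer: √66953/23 ≈ 11.250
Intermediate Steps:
U(h) = -¾ + h/2 (U(h) = -¾ + (h + h)/4 = -¾ + (2*h)/4 = -¾ + h/2)
N = -2828/23 (N = -707/(-¾ + (½)*13) = -707/(-¾ + 13/2) = -707/23/4 = -707*4/23 = -2828/23 ≈ -122.96)
c(r) = -2828/(23*r)
√(K(-568) + c(W(7/12 + 0/1))) = √(109 - 2828/23/(-7)) = √(109 - 2828/23*(-⅐)) = √(109 + 404/23) = √(2911/23) = √66953/23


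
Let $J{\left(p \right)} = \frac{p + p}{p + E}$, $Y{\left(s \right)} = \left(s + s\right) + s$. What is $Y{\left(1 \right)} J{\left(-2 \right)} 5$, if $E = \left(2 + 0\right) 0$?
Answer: $30$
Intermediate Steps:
$E = 0$ ($E = 2 \cdot 0 = 0$)
$Y{\left(s \right)} = 3 s$ ($Y{\left(s \right)} = 2 s + s = 3 s$)
$J{\left(p \right)} = 2$ ($J{\left(p \right)} = \frac{p + p}{p + 0} = \frac{2 p}{p} = 2$)
$Y{\left(1 \right)} J{\left(-2 \right)} 5 = 3 \cdot 1 \cdot 2 \cdot 5 = 3 \cdot 2 \cdot 5 = 6 \cdot 5 = 30$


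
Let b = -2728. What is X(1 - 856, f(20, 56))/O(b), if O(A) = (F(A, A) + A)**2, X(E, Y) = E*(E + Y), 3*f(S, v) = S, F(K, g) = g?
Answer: 725325/29767936 ≈ 0.024366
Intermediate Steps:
f(S, v) = S/3
O(A) = 4*A**2 (O(A) = (A + A)**2 = (2*A)**2 = 4*A**2)
X(1 - 856, f(20, 56))/O(b) = ((1 - 856)*((1 - 856) + (1/3)*20))/((4*(-2728)**2)) = (-855*(-855 + 20/3))/((4*7441984)) = -855*(-2545/3)/29767936 = 725325*(1/29767936) = 725325/29767936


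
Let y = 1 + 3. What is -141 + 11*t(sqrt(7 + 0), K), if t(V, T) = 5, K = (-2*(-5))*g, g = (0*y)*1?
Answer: -86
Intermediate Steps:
y = 4
g = 0 (g = (0*4)*1 = 0*1 = 0)
K = 0 (K = -2*(-5)*0 = 10*0 = 0)
-141 + 11*t(sqrt(7 + 0), K) = -141 + 11*5 = -141 + 55 = -86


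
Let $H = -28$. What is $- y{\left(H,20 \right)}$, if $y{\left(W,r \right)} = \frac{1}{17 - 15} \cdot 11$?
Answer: $- \frac{11}{2} \approx -5.5$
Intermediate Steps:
$y{\left(W,r \right)} = \frac{11}{2}$ ($y{\left(W,r \right)} = \frac{1}{2} \cdot 11 = \frac{11}{2}$)
$- y{\left(H,20 \right)} = \left(-1\right) \frac{11}{2} = - \frac{11}{2}$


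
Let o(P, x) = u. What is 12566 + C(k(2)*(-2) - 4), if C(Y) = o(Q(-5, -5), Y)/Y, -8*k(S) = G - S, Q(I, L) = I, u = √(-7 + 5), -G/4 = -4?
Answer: 12566 - 2*I*√2 ≈ 12566.0 - 2.8284*I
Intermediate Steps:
G = 16 (G = -4*(-4) = 16)
u = I*√2 (u = √(-2) = I*√2 ≈ 1.4142*I)
o(P, x) = I*√2
k(S) = -2 + S/8 (k(S) = -(16 - S)/8 = -2 + S/8)
C(Y) = I*√2/Y (C(Y) = (I*√2)/Y = I*√2/Y)
12566 + C(k(2)*(-2) - 4) = 12566 + I*√2/((-2 + (⅛)*2)*(-2) - 4) = 12566 + I*√2/((-2 + ¼)*(-2) - 4) = 12566 + I*√2/(-7/4*(-2) - 4) = 12566 + I*√2/(7/2 - 4) = 12566 + I*√2/(-½) = 12566 + I*√2*(-2) = 12566 - 2*I*√2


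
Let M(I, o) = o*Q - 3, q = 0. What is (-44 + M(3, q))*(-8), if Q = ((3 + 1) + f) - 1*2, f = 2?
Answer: 376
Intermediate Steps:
Q = 4 (Q = ((3 + 1) + 2) - 1*2 = (4 + 2) - 2 = 6 - 2 = 4)
M(I, o) = -3 + 4*o (M(I, o) = o*4 - 3 = 4*o - 3 = -3 + 4*o)
(-44 + M(3, q))*(-8) = (-44 + (-3 + 4*0))*(-8) = (-44 + (-3 + 0))*(-8) = (-44 - 3)*(-8) = -47*(-8) = 376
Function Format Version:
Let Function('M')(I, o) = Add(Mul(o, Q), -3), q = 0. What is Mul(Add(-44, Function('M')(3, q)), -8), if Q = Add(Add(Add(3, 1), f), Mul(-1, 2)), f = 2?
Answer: 376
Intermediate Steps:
Q = 4 (Q = Add(Add(Add(3, 1), 2), Mul(-1, 2)) = Add(Add(4, 2), -2) = Add(6, -2) = 4)
Function('M')(I, o) = Add(-3, Mul(4, o)) (Function('M')(I, o) = Add(Mul(o, 4), -3) = Add(Mul(4, o), -3) = Add(-3, Mul(4, o)))
Mul(Add(-44, Function('M')(3, q)), -8) = Mul(Add(-44, Add(-3, Mul(4, 0))), -8) = Mul(Add(-44, Add(-3, 0)), -8) = Mul(Add(-44, -3), -8) = Mul(-47, -8) = 376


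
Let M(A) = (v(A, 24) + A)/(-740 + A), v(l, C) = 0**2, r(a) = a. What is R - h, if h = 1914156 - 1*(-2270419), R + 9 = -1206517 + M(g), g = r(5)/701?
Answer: -559310555448/103747 ≈ -5.3911e+6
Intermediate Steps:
v(l, C) = 0
g = 5/701 ≈ 0.0071327
M(A) = A/(-740 + A) (M(A) = (0 + A)/(-740 + A) = A/(-740 + A))
R = -125173452923/103747 (R = -9 + (-1206517 + 5/(701*(-740 + 5/701))) = -9 + (-1206517 + 5/(701*(-518735/701))) = -9 + (-1206517 + (5/701)*(-701/518735)) = -9 + (-1206517 - 1/103747) = -9 - 125172519200/103747 = -125173452923/103747 ≈ -1.2065e+6)
h = 4184575 (h = 1914156 + 2270419 = 4184575)
R - h = -125173452923/103747 - 1*4184575 = -125173452923/103747 - 4184575 = -559310555448/103747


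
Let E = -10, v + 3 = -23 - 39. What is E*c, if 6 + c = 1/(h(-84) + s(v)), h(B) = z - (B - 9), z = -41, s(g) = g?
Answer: 790/13 ≈ 60.769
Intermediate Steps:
v = -65 (v = -3 + (-23 - 39) = -3 - 62 = -65)
h(B) = -32 - B (h(B) = -41 - (B - 9) = -41 - (-9 + B) = -41 + (9 - B) = -32 - B)
c = -79/13 (c = -6 + 1/((-32 - 1*(-84)) - 65) = -6 + 1/((-32 + 84) - 65) = -6 + 1/(52 - 65) = -6 + 1/(-13) = -6 - 1/13 = -79/13 ≈ -6.0769)
E*c = -10*(-79/13) = 790/13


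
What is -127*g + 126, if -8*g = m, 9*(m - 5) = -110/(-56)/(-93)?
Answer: 38498363/187488 ≈ 205.34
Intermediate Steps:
m = 117125/23436 (m = 5 + (-110/(-56)/(-93))/9 = 5 + (-110*(-1/56)*(-1/93))/9 = 5 + ((55/28)*(-1/93))/9 = 5 + (⅑)*(-55/2604) = 5 - 55/23436 = 117125/23436 ≈ 4.9977)
g = -117125/187488 (g = -⅛*117125/23436 = -117125/187488 ≈ -0.62471)
-127*g + 126 = -127*(-117125/187488) + 126 = 14874875/187488 + 126 = 38498363/187488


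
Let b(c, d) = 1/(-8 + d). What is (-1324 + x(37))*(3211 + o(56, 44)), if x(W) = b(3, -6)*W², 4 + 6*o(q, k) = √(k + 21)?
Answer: -63901685/14 - 6635*√65/28 ≈ -4.5663e+6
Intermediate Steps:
o(q, k) = -⅔ + √(21 + k)/6 (o(q, k) = -⅔ + √(k + 21)/6 = -⅔ + √(21 + k)/6)
x(W) = -W²/14 (x(W) = W²/(-8 - 6) = W²/(-14) = -W²/14)
(-1324 + x(37))*(3211 + o(56, 44)) = (-1324 - 1/14*37²)*(3211 + (-⅔ + √(21 + 44)/6)) = (-1324 - 1/14*1369)*(3211 + (-⅔ + √65/6)) = (-1324 - 1369/14)*(9631/3 + √65/6) = -19905*(9631/3 + √65/6)/14 = -63901685/14 - 6635*√65/28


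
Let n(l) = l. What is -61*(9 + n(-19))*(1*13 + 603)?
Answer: 375760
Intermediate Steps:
-61*(9 + n(-19))*(1*13 + 603) = -61*(9 - 19)*(1*13 + 603) = -(-610)*(13 + 603) = -(-610)*616 = -61*(-6160) = 375760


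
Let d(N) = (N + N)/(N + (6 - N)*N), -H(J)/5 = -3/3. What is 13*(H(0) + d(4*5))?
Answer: 63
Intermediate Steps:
H(J) = 5 (H(J) = -(-15)/3 = -5*(-1) = 5)
d(N) = 2*N/(N + N*(6 - N)) (d(N) = (2*N)/(N + N*(6 - N)) = 2*N/(N + N*(6 - N)))
13*(H(0) + d(4*5)) = 13*(5 - 2/(-7 + 4*5)) = 13*(5 - 2/(-7 + 20)) = 13*(5 - 2/13) = 13*(63/13) = 63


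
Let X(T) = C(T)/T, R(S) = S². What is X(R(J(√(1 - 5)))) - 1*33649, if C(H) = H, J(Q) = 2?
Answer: -33648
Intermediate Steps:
X(T) = 1 (X(T) = T/T = 1)
X(R(J(√(1 - 5)))) - 1*33649 = 1 - 1*33649 = 1 - 33649 = -33648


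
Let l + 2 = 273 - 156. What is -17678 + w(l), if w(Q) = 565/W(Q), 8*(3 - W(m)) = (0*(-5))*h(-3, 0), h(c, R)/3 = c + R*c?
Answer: -52469/3 ≈ -17490.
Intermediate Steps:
l = 115 (l = -2 + (273 - 156) = -2 + 117 = 115)
h(c, R) = 3*c + 3*R*c (h(c, R) = 3*(c + R*c) = 3*c + 3*R*c)
W(m) = 3 (W(m) = 3 - 0*(-5)*3*(-3)*(1 + 0)/8 = 3 - 0*3*(-3)*1 = 3 - 0*(-9) = 3 - 1/8*0 = 3 + 0 = 3)
w(Q) = 565/3
-17678 + w(l) = -17678 + 565/3 = -52469/3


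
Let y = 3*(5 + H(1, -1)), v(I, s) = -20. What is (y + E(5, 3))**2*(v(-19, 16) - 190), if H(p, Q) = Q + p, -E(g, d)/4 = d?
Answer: -1890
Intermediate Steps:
E(g, d) = -4*d
y = 15 (y = 3*(5 + (-1 + 1)) = 3*(5 + 0) = 3*5 = 15)
(y + E(5, 3))**2*(v(-19, 16) - 190) = (15 - 4*3)**2*(-20 - 190) = (15 - 12)**2*(-210) = 3**2*(-210) = 9*(-210) = -1890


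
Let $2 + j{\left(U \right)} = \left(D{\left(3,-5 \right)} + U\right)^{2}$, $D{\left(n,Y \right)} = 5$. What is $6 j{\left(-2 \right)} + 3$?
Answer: $45$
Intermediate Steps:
$j{\left(U \right)} = -2 + \left(5 + U\right)^{2}$
$6 j{\left(-2 \right)} + 3 = 6 \left(-2 + \left(5 - 2\right)^{2}\right) + 3 = 6 \left(-2 + 3^{2}\right) + 3 = 6 \left(-2 + 9\right) + 3 = 6 \cdot 7 + 3 = 42 + 3 = 45$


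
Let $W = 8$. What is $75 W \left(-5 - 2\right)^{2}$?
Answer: $29400$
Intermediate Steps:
$75 W \left(-5 - 2\right)^{2} = 75 \cdot 8 \left(-5 - 2\right)^{2} = 600 \left(-7\right)^{2} = 600 \cdot 49 = 29400$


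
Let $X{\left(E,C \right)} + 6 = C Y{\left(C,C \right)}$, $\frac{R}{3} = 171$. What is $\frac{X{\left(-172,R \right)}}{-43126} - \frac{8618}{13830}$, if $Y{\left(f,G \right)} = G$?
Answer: $- \frac{2005602079}{298216290} \approx -6.7253$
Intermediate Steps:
$R = 513$ ($R = 3 \cdot 171 = 513$)
$X{\left(E,C \right)} = -6 + C^{2}$ ($X{\left(E,C \right)} = -6 + C C = -6 + C^{2}$)
$\frac{X{\left(-172,R \right)}}{-43126} - \frac{8618}{13830} = \frac{-6 + 513^{2}}{-43126} - \frac{8618}{13830} = \left(-6 + 263169\right) \left(- \frac{1}{43126}\right) - \frac{4309}{6915} = 263163 \left(- \frac{1}{43126}\right) - \frac{4309}{6915} = - \frac{263163}{43126} - \frac{4309}{6915} = - \frac{2005602079}{298216290}$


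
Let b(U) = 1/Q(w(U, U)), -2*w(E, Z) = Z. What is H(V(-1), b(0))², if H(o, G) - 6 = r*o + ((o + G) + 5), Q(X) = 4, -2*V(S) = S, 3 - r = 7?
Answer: 1521/16 ≈ 95.063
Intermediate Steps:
r = -4 (r = 3 - 1*7 = 3 - 7 = -4)
w(E, Z) = -Z/2
V(S) = -S/2
b(U) = ¼ (b(U) = 1/4 = ¼)
H(o, G) = 11 + G - 3*o (H(o, G) = 6 + (-4*o + ((o + G) + 5)) = 6 + (-4*o + ((G + o) + 5)) = 6 + (-4*o + (5 + G + o)) = 6 + (5 + G - 3*o) = 11 + G - 3*o)
H(V(-1), b(0))² = (11 + ¼ - (-3)*(-1)/2)² = (11 + ¼ - 3*½)² = (11 + ¼ - 3/2)² = (39/4)² = 1521/16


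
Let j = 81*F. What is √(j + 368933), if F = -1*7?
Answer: √368366 ≈ 606.93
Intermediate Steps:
F = -7
j = -567 (j = 81*(-7) = -567)
√(j + 368933) = √(-567 + 368933) = √368366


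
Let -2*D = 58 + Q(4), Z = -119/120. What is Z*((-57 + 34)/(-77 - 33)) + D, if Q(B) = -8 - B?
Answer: -306337/13200 ≈ -23.207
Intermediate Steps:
Z = -119/120 (Z = -119*1/120 = -119/120 ≈ -0.99167)
D = -23 (D = -(58 + (-8 - 1*4))/2 = -(58 + (-8 - 4))/2 = -(58 - 12)/2 = -1/2*46 = -23)
Z*((-57 + 34)/(-77 - 33)) + D = -119*(-57 + 34)/(120*(-77 - 33)) - 23 = -(-2737)/(120*(-110)) - 23 = -(-2737)*(-1)/(120*110) - 23 = -119/120*23/110 - 23 = -2737/13200 - 23 = -306337/13200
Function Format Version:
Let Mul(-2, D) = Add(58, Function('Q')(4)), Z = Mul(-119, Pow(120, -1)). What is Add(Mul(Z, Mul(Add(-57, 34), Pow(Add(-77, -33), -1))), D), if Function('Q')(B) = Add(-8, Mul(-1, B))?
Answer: Rational(-306337, 13200) ≈ -23.207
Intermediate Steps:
Z = Rational(-119, 120) (Z = Mul(-119, Rational(1, 120)) = Rational(-119, 120) ≈ -0.99167)
D = -23 (D = Mul(Rational(-1, 2), Add(58, Add(-8, Mul(-1, 4)))) = Mul(Rational(-1, 2), Add(58, Add(-8, -4))) = Mul(Rational(-1, 2), Add(58, -12)) = Mul(Rational(-1, 2), 46) = -23)
Add(Mul(Z, Mul(Add(-57, 34), Pow(Add(-77, -33), -1))), D) = Add(Mul(Rational(-119, 120), Mul(Add(-57, 34), Pow(Add(-77, -33), -1))), -23) = Add(Mul(Rational(-119, 120), Mul(-23, Pow(-110, -1))), -23) = Add(Mul(Rational(-119, 120), Mul(-23, Rational(-1, 110))), -23) = Add(Mul(Rational(-119, 120), Rational(23, 110)), -23) = Add(Rational(-2737, 13200), -23) = Rational(-306337, 13200)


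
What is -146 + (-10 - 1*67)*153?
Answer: -11927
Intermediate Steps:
-146 + (-10 - 1*67)*153 = -146 + (-10 - 67)*153 = -146 - 77*153 = -146 - 11781 = -11927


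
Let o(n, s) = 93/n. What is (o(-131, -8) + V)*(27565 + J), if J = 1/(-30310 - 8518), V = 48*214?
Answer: 1440122074923441/5086468 ≈ 2.8313e+8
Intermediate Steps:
V = 10272
J = -1/38828 (J = 1/(-38828) = -1/38828 ≈ -2.5755e-5)
(o(-131, -8) + V)*(27565 + J) = (93/(-131) + 10272)*(27565 - 1/38828) = (93*(-1/131) + 10272)*(1070293819/38828) = (-93/131 + 10272)*(1070293819/38828) = (1345539/131)*(1070293819/38828) = 1440122074923441/5086468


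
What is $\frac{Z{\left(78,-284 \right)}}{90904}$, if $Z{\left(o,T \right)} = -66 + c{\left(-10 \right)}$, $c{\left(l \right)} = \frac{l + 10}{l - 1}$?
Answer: $- \frac{3}{4132} \approx -0.00072604$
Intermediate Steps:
$c{\left(l \right)} = \frac{10 + l}{-1 + l}$
$Z{\left(o,T \right)} = -66$ ($Z{\left(o,T \right)} = -66 + \frac{10 - 10}{-1 - 10} = -66 + \frac{1}{-11} \cdot 0 = -66 - 0 = -66 + 0 = -66$)
$\frac{Z{\left(78,-284 \right)}}{90904} = - \frac{66}{90904} = \left(-66\right) \frac{1}{90904} = - \frac{3}{4132}$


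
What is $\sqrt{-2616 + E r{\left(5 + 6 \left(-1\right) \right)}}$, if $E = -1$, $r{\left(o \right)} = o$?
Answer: $i \sqrt{2615} \approx 51.137 i$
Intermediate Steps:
$\sqrt{-2616 + E r{\left(5 + 6 \left(-1\right) \right)}} = \sqrt{-2616 - \left(5 + 6 \left(-1\right)\right)} = \sqrt{-2616 - \left(5 - 6\right)} = \sqrt{-2616 - -1} = \sqrt{-2616 + 1} = \sqrt{-2615} = i \sqrt{2615}$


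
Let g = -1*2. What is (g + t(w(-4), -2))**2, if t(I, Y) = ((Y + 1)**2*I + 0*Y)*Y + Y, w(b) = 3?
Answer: 100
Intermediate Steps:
g = -2
t(I, Y) = Y + I*Y*(1 + Y)**2 (t(I, Y) = ((1 + Y)**2*I + 0)*Y + Y = (I*(1 + Y)**2 + 0)*Y + Y = (I*(1 + Y)**2)*Y + Y = I*Y*(1 + Y)**2 + Y = Y + I*Y*(1 + Y)**2)
(g + t(w(-4), -2))**2 = (-2 - 2*(1 + 3*(1 - 2)**2))**2 = (-2 - 2*(1 + 3*(-1)**2))**2 = (-2 - 2*(1 + 3*1))**2 = (-2 - 2*(1 + 3))**2 = (-2 - 2*4)**2 = (-2 - 8)**2 = (-10)**2 = 100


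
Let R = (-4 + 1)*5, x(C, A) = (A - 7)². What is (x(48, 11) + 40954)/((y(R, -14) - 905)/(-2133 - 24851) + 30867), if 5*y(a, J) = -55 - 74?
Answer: 2763836200/2082290147 ≈ 1.3273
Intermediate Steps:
x(C, A) = (-7 + A)²
R = -15 (R = -3*5 = -15)
y(a, J) = -129/5 (y(a, J) = (-55 - 74)/5 = (⅕)*(-129) = -129/5)
(x(48, 11) + 40954)/((y(R, -14) - 905)/(-2133 - 24851) + 30867) = ((-7 + 11)² + 40954)/((-129/5 - 905)/(-2133 - 24851) + 30867) = (4² + 40954)/(-4654/5/(-26984) + 30867) = (16 + 40954)/(-4654/5*(-1/26984) + 30867) = 40970/(2327/67460 + 30867) = 40970/(2082290147/67460) = 40970*(67460/2082290147) = 2763836200/2082290147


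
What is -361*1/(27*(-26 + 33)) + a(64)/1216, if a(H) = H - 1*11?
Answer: -428959/229824 ≈ -1.8665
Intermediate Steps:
a(H) = -11 + H (a(H) = H - 11 = -11 + H)
-361*1/(27*(-26 + 33)) + a(64)/1216 = -361*1/(27*(-26 + 33)) + (-11 + 64)/1216 = -361/(27*7) + 53*(1/1216) = -361/189 + 53/1216 = -428959/229824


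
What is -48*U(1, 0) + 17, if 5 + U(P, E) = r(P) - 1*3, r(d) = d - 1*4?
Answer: 545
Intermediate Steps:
r(d) = -4 + d (r(d) = d - 4 = -4 + d)
U(P, E) = -12 + P (U(P, E) = -5 + ((-4 + P) - 1*3) = -5 + ((-4 + P) - 3) = -5 + (-7 + P) = -12 + P)
-48*U(1, 0) + 17 = -48*(-12 + 1) + 17 = -48*(-11) + 17 = 528 + 17 = 545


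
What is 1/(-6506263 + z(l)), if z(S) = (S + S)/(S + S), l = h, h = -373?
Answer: -1/6506262 ≈ -1.5370e-7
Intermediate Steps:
l = -373
z(S) = 1 (z(S) = (2*S)/((2*S)) = (2*S)*(1/(2*S)) = 1)
1/(-6506263 + z(l)) = 1/(-6506263 + 1) = 1/(-6506262) = -1/6506262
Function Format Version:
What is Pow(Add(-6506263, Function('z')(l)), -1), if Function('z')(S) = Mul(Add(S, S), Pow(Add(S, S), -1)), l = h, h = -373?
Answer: Rational(-1, 6506262) ≈ -1.5370e-7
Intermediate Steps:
l = -373
Function('z')(S) = 1 (Function('z')(S) = Mul(Mul(2, S), Pow(Mul(2, S), -1)) = Mul(Mul(2, S), Mul(Rational(1, 2), Pow(S, -1))) = 1)
Pow(Add(-6506263, Function('z')(l)), -1) = Pow(Add(-6506263, 1), -1) = Pow(-6506262, -1) = Rational(-1, 6506262)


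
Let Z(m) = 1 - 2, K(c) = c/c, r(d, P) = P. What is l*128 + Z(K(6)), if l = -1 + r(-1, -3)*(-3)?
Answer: 1023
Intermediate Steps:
K(c) = 1
Z(m) = -1
l = 8 (l = -1 - 3*(-3) = -1 + 9 = 8)
l*128 + Z(K(6)) = 8*128 - 1 = 1024 - 1 = 1023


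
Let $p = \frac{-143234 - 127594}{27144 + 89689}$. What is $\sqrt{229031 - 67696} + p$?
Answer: $- \frac{270828}{116833} + \sqrt{161335} \approx 399.35$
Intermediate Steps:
$p = - \frac{270828}{116833} \approx -2.3181$
$\sqrt{229031 - 67696} + p = \sqrt{229031 - 67696} - \frac{270828}{116833} = \sqrt{161335} - \frac{270828}{116833} = - \frac{270828}{116833} + \sqrt{161335}$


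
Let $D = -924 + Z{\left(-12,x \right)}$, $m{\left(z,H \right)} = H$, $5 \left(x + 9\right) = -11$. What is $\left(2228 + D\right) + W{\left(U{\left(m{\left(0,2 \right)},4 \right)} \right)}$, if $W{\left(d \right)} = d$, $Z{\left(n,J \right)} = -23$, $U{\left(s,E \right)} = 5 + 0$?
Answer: $1286$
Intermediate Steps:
$x = - \frac{56}{5}$ ($x = -9 + \frac{1}{5} \left(-11\right) = -9 - \frac{11}{5} = - \frac{56}{5} \approx -11.2$)
$U{\left(s,E \right)} = 5$
$D = -947$ ($D = -924 - 23 = -947$)
$\left(2228 + D\right) + W{\left(U{\left(m{\left(0,2 \right)},4 \right)} \right)} = \left(2228 - 947\right) + 5 = 1281 + 5 = 1286$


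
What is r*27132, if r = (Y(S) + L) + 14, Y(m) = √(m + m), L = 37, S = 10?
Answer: 1383732 + 54264*√5 ≈ 1.5051e+6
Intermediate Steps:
Y(m) = √2*√m (Y(m) = √(2*m) = √2*√m)
r = 51 + 2*√5 (r = (√2*√10 + 37) + 14 = (2*√5 + 37) + 14 = (37 + 2*√5) + 14 = 51 + 2*√5 ≈ 55.472)
r*27132 = (51 + 2*√5)*27132 = 1383732 + 54264*√5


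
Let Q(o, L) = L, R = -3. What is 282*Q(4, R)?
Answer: -846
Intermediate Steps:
282*Q(4, R) = 282*(-3) = -846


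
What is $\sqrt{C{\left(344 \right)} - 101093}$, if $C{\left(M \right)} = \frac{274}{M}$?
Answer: $\frac{i \sqrt{747677937}}{86} \approx 317.95 i$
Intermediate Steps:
$\sqrt{C{\left(344 \right)} - 101093} = \sqrt{\frac{274}{344} - 101093} = \sqrt{274 \cdot \frac{1}{344} - 101093} = \sqrt{\frac{137}{172} - 101093} = \sqrt{- \frac{17387859}{172}} = \frac{i \sqrt{747677937}}{86}$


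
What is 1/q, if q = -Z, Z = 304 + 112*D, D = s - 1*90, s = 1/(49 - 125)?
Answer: 19/185772 ≈ 0.00010228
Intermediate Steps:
s = -1/76 (s = 1/(-76) = -1/76 ≈ -0.013158)
D = -6841/76 (D = -1/76 - 1*90 = -1/76 - 90 = -6841/76 ≈ -90.013)
Z = -185772/19 (Z = 304 + 112*(-6841/76) = 304 - 191548/19 = -185772/19 ≈ -9777.5)
q = 185772/19 (q = -1*(-185772/19) = 185772/19 ≈ 9777.5)
1/q = 1/(185772/19) = 19/185772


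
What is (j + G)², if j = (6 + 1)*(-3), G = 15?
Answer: 36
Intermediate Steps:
j = -21 (j = 7*(-3) = -21)
(j + G)² = (-21 + 15)² = (-6)² = 36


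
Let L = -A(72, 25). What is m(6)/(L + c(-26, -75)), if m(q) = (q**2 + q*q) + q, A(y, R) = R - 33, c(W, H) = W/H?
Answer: 2925/313 ≈ 9.3450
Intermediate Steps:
A(y, R) = -33 + R
L = 8 (L = -(-33 + 25) = -1*(-8) = 8)
m(q) = q + 2*q**2 (m(q) = (q**2 + q**2) + q = 2*q**2 + q = q + 2*q**2)
m(6)/(L + c(-26, -75)) = (6*(1 + 2*6))/(8 - 26/(-75)) = (6*(1 + 12))/(8 - 26*(-1/75)) = (6*13)/(8 + 26/75) = 78/(626/75) = 78*(75/626) = 2925/313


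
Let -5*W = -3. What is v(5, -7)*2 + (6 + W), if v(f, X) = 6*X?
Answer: -387/5 ≈ -77.400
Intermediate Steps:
W = ⅗ (W = -⅕*(-3) = ⅗ ≈ 0.60000)
v(5, -7)*2 + (6 + W) = (6*(-7))*2 + (6 + ⅗) = -42*2 + 33/5 = -84 + 33/5 = -387/5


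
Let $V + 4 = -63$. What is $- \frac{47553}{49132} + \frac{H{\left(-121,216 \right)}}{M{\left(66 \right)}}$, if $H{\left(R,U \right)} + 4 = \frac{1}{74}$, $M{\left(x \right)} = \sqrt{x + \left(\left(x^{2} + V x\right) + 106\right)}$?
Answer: $- \frac{47553}{49132} - \frac{295 \sqrt{106}}{7844} \approx -1.3551$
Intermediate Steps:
$V = -67$ ($V = -4 - 63 = -67$)
$M{\left(x \right)} = \sqrt{106 + x^{2} - 66 x}$ ($M{\left(x \right)} = \sqrt{x + \left(\left(x^{2} - 67 x\right) + 106\right)} = \sqrt{x + \left(106 + x^{2} - 67 x\right)} = \sqrt{106 + x^{2} - 66 x}$)
$H{\left(R,U \right)} = - \frac{295}{74}$ ($H{\left(R,U \right)} = -4 + \frac{1}{74} = - \frac{295}{74}$)
$- \frac{47553}{49132} + \frac{H{\left(-121,216 \right)}}{M{\left(66 \right)}} = - \frac{47553}{49132} - \frac{295}{74 \sqrt{106 + 66^{2} - 4356}} = \left(-47553\right) \frac{1}{49132} - \frac{295}{74 \sqrt{106 + 4356 - 4356}} = - \frac{47553}{49132} - \frac{295}{74 \sqrt{106}} = - \frac{47553}{49132} - \frac{295 \frac{\sqrt{106}}{106}}{74} = - \frac{47553}{49132} - \frac{295 \sqrt{106}}{7844}$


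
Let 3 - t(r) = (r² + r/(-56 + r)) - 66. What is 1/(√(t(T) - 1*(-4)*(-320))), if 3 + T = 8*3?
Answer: -I*√41285/8257 ≈ -0.024608*I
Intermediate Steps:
T = 21 (T = -3 + 8*3 = -3 + 24 = 21)
t(r) = 69 - r² - r/(-56 + r) (t(r) = 3 - ((r² + r/(-56 + r)) - 66) = 3 - (-66 + r² + r/(-56 + r)) = 3 + (66 - r² - r/(-56 + r)) = 69 - r² - r/(-56 + r))
1/(√(t(T) - 1*(-4)*(-320))) = 1/(√((-3864 - 1*21³ + 56*21² + 68*21)/(-56 + 21) - 1*(-4)*(-320))) = 1/(√((-3864 - 1*9261 + 56*441 + 1428)/(-35) + 4*(-320))) = 1/(√(-(-3864 - 9261 + 24696 + 1428)/35 - 1280)) = 1/(√(-1/35*12999 - 1280)) = 1/(√(-1857/5 - 1280)) = 1/(√(-8257/5)) = 1/(I*√41285/5) = -I*√41285/8257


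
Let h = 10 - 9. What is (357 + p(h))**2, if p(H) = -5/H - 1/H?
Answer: 123201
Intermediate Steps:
h = 1
p(H) = -6/H
(357 + p(h))**2 = (357 - 6/1)**2 = (357 - 6*1)**2 = (357 - 6)**2 = 351**2 = 123201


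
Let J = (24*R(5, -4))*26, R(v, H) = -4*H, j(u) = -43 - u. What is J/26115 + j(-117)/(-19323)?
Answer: 63662774/168206715 ≈ 0.37848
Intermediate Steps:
J = 9984 (J = (24*(-4*(-4)))*26 = (24*16)*26 = 384*26 = 9984)
J/26115 + j(-117)/(-19323) = 9984/26115 + (-43 - 1*(-117))/(-19323) = 9984*(1/26115) + (-43 + 117)*(-1/19323) = 3328/8705 + 74*(-1/19323) = 3328/8705 - 74/19323 = 63662774/168206715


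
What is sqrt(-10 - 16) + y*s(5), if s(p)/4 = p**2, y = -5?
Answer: -500 + I*sqrt(26) ≈ -500.0 + 5.099*I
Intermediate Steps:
s(p) = 4*p**2
sqrt(-10 - 16) + y*s(5) = sqrt(-10 - 16) - 20*5**2 = sqrt(-26) - 20*25 = I*sqrt(26) - 5*100 = I*sqrt(26) - 500 = -500 + I*sqrt(26)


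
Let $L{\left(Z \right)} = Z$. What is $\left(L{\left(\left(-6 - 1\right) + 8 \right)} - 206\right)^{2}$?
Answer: $42025$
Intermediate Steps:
$\left(L{\left(\left(-6 - 1\right) + 8 \right)} - 206\right)^{2} = \left(\left(\left(-6 - 1\right) + 8\right) - 206\right)^{2} = \left(\left(-7 + 8\right) - 206\right)^{2} = \left(1 - 206\right)^{2} = \left(-205\right)^{2} = 42025$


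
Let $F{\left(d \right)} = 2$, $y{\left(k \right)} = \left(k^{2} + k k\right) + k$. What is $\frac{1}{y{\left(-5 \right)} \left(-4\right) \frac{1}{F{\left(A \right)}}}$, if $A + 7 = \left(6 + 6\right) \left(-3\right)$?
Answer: $- \frac{1}{90} \approx -0.011111$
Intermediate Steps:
$A = -43$ ($A = -7 + \left(6 + 6\right) \left(-3\right) = -7 + 12 \left(-3\right) = -7 - 36 = -43$)
$y{\left(k \right)} = k + 2 k^{2}$ ($y{\left(k \right)} = \left(k^{2} + k^{2}\right) + k = 2 k^{2} + k = k + 2 k^{2}$)
$\frac{1}{y{\left(-5 \right)} \left(-4\right) \frac{1}{F{\left(A \right)}}} = \frac{1}{- 5 \left(1 + 2 \left(-5\right)\right) \left(-4\right) \frac{1}{2}} = \frac{1}{- 5 \left(1 - 10\right) \left(-4\right) \frac{1}{2}} = \frac{1}{\left(-5\right) \left(-9\right) \left(-4\right) \frac{1}{2}} = \frac{1}{45 \left(-4\right) \frac{1}{2}} = \frac{1}{\left(-180\right) \frac{1}{2}} = \frac{1}{-90} = - \frac{1}{90}$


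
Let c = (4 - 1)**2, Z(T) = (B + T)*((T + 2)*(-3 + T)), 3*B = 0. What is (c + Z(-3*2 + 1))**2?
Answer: 12321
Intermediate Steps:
B = 0 (B = (1/3)*0 = 0)
Z(T) = T*(-3 + T)*(2 + T) (Z(T) = (0 + T)*((T + 2)*(-3 + T)) = T*((2 + T)*(-3 + T)) = T*((-3 + T)*(2 + T)) = T*(-3 + T)*(2 + T))
c = 9 (c = 3**2 = 9)
(c + Z(-3*2 + 1))**2 = (9 + (-3*2 + 1)*(-6 + (-3*2 + 1)**2 - (-3*2 + 1)))**2 = (9 + (-6 + 1)*(-6 + (-6 + 1)**2 - (-6 + 1)))**2 = (9 - 5*(-6 + (-5)**2 - 1*(-5)))**2 = (9 - 5*(-6 + 25 + 5))**2 = (9 - 5*24)**2 = (9 - 120)**2 = (-111)**2 = 12321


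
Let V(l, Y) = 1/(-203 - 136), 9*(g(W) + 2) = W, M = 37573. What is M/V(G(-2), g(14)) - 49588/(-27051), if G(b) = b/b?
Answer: -344555219009/27051 ≈ -1.2737e+7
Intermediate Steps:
G(b) = 1
g(W) = -2 + W/9
V(l, Y) = -1/339 (V(l, Y) = 1/(-339) = -1/339)
M/V(G(-2), g(14)) - 49588/(-27051) = 37573/(-1/339) - 49588/(-27051) = 37573*(-339) - 49588*(-1/27051) = -12737247 + 49588/27051 = -344555219009/27051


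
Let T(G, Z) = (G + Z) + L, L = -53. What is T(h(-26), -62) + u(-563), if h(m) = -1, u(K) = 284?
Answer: 168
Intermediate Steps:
T(G, Z) = -53 + G + Z (T(G, Z) = (G + Z) - 53 = -53 + G + Z)
T(h(-26), -62) + u(-563) = (-53 - 1 - 62) + 284 = -116 + 284 = 168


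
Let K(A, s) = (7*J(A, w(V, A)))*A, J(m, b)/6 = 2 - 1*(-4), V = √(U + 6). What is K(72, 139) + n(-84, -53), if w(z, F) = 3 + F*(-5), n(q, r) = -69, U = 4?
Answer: 18075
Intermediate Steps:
V = √10 (V = √(4 + 6) = √10 ≈ 3.1623)
w(z, F) = 3 - 5*F
J(m, b) = 36 (J(m, b) = 6*(2 - 1*(-4)) = 6*(2 + 4) = 6*6 = 36)
K(A, s) = 252*A (K(A, s) = (7*36)*A = 252*A)
K(72, 139) + n(-84, -53) = 252*72 - 69 = 18144 - 69 = 18075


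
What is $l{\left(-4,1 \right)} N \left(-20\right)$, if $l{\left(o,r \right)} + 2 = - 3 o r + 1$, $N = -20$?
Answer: $4400$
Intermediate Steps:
$l{\left(o,r \right)} = -1 - 3 o r$ ($l{\left(o,r \right)} = -2 + \left(- 3 o r + 1\right) = -2 - \left(-1 + 3 o r\right) = -1 - 3 o r$)
$l{\left(-4,1 \right)} N \left(-20\right) = \left(-1 - \left(-12\right) 1\right) \left(-20\right) \left(-20\right) = \left(-1 + 12\right) \left(-20\right) \left(-20\right) = 11 \left(-20\right) \left(-20\right) = \left(-220\right) \left(-20\right) = 4400$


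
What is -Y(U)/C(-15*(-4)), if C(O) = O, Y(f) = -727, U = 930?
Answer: 727/60 ≈ 12.117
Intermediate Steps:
-Y(U)/C(-15*(-4)) = -(-727)/((-15*(-4))) = -(-727)/60 = -1*(-727/60) = 727/60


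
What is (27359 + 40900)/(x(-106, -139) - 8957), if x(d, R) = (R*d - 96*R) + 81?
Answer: 68259/19202 ≈ 3.5548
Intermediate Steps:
x(d, R) = 81 - 96*R + R*d (x(d, R) = (-96*R + R*d) + 81 = 81 - 96*R + R*d)
(27359 + 40900)/(x(-106, -139) - 8957) = (27359 + 40900)/((81 - 96*(-139) - 139*(-106)) - 8957) = 68259/((81 + 13344 + 14734) - 8957) = 68259/(28159 - 8957) = 68259/19202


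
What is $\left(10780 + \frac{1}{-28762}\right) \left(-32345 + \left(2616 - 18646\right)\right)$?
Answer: $- \frac{14998879616625}{28762} \approx -5.2148 \cdot 10^{8}$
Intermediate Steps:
$\left(10780 + \frac{1}{-28762}\right) \left(-32345 + \left(2616 - 18646\right)\right) = \left(10780 - \frac{1}{28762}\right) \left(-32345 + \left(2616 - 18646\right)\right) = \frac{310054359 \left(-32345 - 16030\right)}{28762} = \frac{310054359}{28762} \left(-48375\right) = - \frac{14998879616625}{28762}$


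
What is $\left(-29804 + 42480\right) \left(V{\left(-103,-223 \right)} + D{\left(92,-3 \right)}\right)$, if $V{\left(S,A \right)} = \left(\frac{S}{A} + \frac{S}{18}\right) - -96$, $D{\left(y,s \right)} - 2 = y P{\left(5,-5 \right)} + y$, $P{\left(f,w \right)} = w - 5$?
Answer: $- \frac{18705561230}{2007} \approx -9.3202 \cdot 10^{6}$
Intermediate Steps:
$P{\left(f,w \right)} = -5 + w$
$D{\left(y,s \right)} = 2 - 9 y$ ($D{\left(y,s \right)} = 2 + \left(y \left(-5 - 5\right) + y\right) = 2 + \left(y \left(-10\right) + y\right) = 2 + \left(- 10 y + y\right) = 2 - 9 y$)
$V{\left(S,A \right)} = 96 + \frac{S}{18} + \frac{S}{A}$ ($V{\left(S,A \right)} = \left(\frac{S}{A} + S \frac{1}{18}\right) + 96 = \left(\frac{S}{A} + \frac{S}{18}\right) + 96 = \left(\frac{S}{18} + \frac{S}{A}\right) + 96 = 96 + \frac{S}{18} + \frac{S}{A}$)
$\left(-29804 + 42480\right) \left(V{\left(-103,-223 \right)} + D{\left(92,-3 \right)}\right) = \left(-29804 + 42480\right) \left(\left(96 + \frac{1}{18} \left(-103\right) - \frac{103}{-223}\right) + \left(2 - 828\right)\right) = 12676 \left(\left(96 - \frac{103}{18} - - \frac{103}{223}\right) + \left(2 - 828\right)\right) = 12676 \left(\left(96 - \frac{103}{18} + \frac{103}{223}\right) - 826\right) = 12676 \left(\frac{364229}{4014} - 826\right) = 12676 \left(- \frac{2951335}{4014}\right) = - \frac{18705561230}{2007}$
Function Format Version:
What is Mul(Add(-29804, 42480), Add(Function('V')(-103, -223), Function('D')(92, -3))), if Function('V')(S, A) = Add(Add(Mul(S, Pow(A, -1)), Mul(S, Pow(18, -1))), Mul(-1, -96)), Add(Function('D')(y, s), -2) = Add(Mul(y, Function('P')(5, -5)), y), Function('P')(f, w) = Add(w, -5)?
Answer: Rational(-18705561230, 2007) ≈ -9.3202e+6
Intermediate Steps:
Function('P')(f, w) = Add(-5, w)
Function('D')(y, s) = Add(2, Mul(-9, y)) (Function('D')(y, s) = Add(2, Add(Mul(y, Add(-5, -5)), y)) = Add(2, Add(Mul(y, -10), y)) = Add(2, Add(Mul(-10, y), y)) = Add(2, Mul(-9, y)))
Function('V')(S, A) = Add(96, Mul(Rational(1, 18), S), Mul(S, Pow(A, -1))) (Function('V')(S, A) = Add(Add(Mul(S, Pow(A, -1)), Mul(S, Rational(1, 18))), 96) = Add(Add(Mul(S, Pow(A, -1)), Mul(Rational(1, 18), S)), 96) = Add(Add(Mul(Rational(1, 18), S), Mul(S, Pow(A, -1))), 96) = Add(96, Mul(Rational(1, 18), S), Mul(S, Pow(A, -1))))
Mul(Add(-29804, 42480), Add(Function('V')(-103, -223), Function('D')(92, -3))) = Mul(Add(-29804, 42480), Add(Add(96, Mul(Rational(1, 18), -103), Mul(-103, Pow(-223, -1))), Add(2, Mul(-9, 92)))) = Mul(12676, Add(Add(96, Rational(-103, 18), Mul(-103, Rational(-1, 223))), Add(2, -828))) = Mul(12676, Add(Add(96, Rational(-103, 18), Rational(103, 223)), -826)) = Mul(12676, Add(Rational(364229, 4014), -826)) = Mul(12676, Rational(-2951335, 4014)) = Rational(-18705561230, 2007)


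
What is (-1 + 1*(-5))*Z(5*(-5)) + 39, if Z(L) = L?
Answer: 189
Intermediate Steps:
(-1 + 1*(-5))*Z(5*(-5)) + 39 = (-1 + 1*(-5))*(5*(-5)) + 39 = (-1 - 5)*(-25) + 39 = -6*(-25) + 39 = 150 + 39 = 189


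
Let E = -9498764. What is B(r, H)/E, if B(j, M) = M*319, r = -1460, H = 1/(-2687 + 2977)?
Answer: -1/8635240 ≈ -1.1580e-7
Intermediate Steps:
H = 1/290 ≈ 0.0034483
B(j, M) = 319*M
B(r, H)/E = (319*(1/290))/(-9498764) = (11/10)*(-1/9498764) = -1/8635240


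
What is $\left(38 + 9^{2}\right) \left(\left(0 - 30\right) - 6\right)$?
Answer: $-4284$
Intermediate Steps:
$\left(38 + 9^{2}\right) \left(\left(0 - 30\right) - 6\right) = \left(38 + 81\right) \left(\left(0 - 30\right) - 6\right) = 119 \left(-30 - 6\right) = 119 \left(-36\right) = -4284$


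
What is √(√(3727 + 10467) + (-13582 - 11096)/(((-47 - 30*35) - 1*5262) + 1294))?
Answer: √(124994070 + 25654225*√14194)/5065 ≈ 11.136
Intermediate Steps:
√(√(3727 + 10467) + (-13582 - 11096)/(((-47 - 30*35) - 1*5262) + 1294)) = √(√14194 - 24678/(((-47 - 1050) - 5262) + 1294)) = √(√14194 - 24678/((-1097 - 5262) + 1294)) = √(√14194 - 24678/(-6359 + 1294)) = √(√14194 - 24678/(-5065)) = √(√14194 - 24678*(-1/5065)) = √(√14194 + 24678/5065) = √(24678/5065 + √14194)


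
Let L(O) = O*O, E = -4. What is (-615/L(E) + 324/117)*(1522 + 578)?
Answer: -3894975/52 ≈ -74903.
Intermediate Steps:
L(O) = O²
(-615/L(E) + 324/117)*(1522 + 578) = (-615/((-4)²) + 324/117)*(1522 + 578) = (-615/16 + 324*(1/117))*2100 = (-615*1/16 + 36/13)*2100 = (-615/16 + 36/13)*2100 = -7419/208*2100 = -3894975/52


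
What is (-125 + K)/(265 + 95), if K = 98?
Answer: -3/40 ≈ -0.075000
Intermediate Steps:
(-125 + K)/(265 + 95) = (-125 + 98)/(265 + 95) = -27/360 = -27*1/360 = -3/40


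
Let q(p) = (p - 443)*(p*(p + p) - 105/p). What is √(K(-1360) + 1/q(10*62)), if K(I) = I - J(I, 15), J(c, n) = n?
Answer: I*√391488635254426821205683/16873618683 ≈ 37.081*I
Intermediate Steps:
q(p) = (-443 + p)*(-105/p + 2*p²) (q(p) = (-443 + p)*(p*(2*p) - 105/p) = (-443 + p)*(2*p² - 105/p) = (-443 + p)*(-105/p + 2*p²))
K(I) = -15 + I (K(I) = I - 1*15 = I - 15 = -15 + I)
√(K(-1360) + 1/q(10*62)) = √((-15 - 1360) + 1/(-105 - 886*(10*62)² + 2*(10*62)³ + 46515/((10*62)))) = √(-1375 + 1/(-105 - 886*620² + 2*620³ + 46515/620)) = √(-1375 + 1/(-105 - 886*384400 + 2*238328000 + 46515*(1/620))) = √(-1375 + 1/(-105 - 340578400 + 476656000 + 9303/124)) = √(-1375 + 1/(16873618683/124)) = √(-1375 + 124/16873618683) = √(-23201225689001/16873618683) = I*√391488635254426821205683/16873618683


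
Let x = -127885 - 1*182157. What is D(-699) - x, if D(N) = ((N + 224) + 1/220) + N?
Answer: 67950961/220 ≈ 3.0887e+5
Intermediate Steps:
x = -310042 (x = -127885 - 182157 = -310042)
D(N) = 49281/220 + 2*N (D(N) = ((224 + N) + 1/220) + N = (49281/220 + N) + N = 49281/220 + 2*N)
D(-699) - x = (49281/220 + 2*(-699)) - 1*(-310042) = (49281/220 - 1398) + 310042 = -258279/220 + 310042 = 67950961/220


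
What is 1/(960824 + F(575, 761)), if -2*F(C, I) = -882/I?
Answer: 761/731187505 ≈ 1.0408e-6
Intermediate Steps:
F(C, I) = 441/I (F(C, I) = -(-441)/I = 441/I)
1/(960824 + F(575, 761)) = 1/(960824 + 441/761) = 1/(731187505/761) = 761/731187505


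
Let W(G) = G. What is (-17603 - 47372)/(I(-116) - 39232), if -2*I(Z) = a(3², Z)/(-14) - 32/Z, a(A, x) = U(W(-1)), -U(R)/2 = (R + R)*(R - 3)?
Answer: 23345/14096 ≈ 1.6561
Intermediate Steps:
U(R) = -4*R*(-3 + R) (U(R) = -2*(R + R)*(R - 3) = -2*2*R*(-3 + R) = -4*R*(-3 + R))
a(A, x) = -16 (a(A, x) = 4*(-1)*(3 - 1*(-1)) = 4*(-1)*(3 + 1) = 4*(-1)*4 = -16)
I(Z) = -4/7 + 16/Z (I(Z) = -(-16/(-14) - 32/Z)/2 = -(-16*(-1/14) - 32/Z)/2 = -(8/7 - 32/Z)/2 = -4/7 + 16/Z)
(-17603 - 47372)/(I(-116) - 39232) = (-17603 - 47372)/((-4/7 + 16/(-116)) - 39232) = -64975/((-4/7 + 16*(-1/116)) - 39232) = -64975/((-4/7 - 4/29) - 39232) = -64975/(-144/203 - 39232) = -64975/(-7964240/203) = -64975*(-203/7964240) = 23345/14096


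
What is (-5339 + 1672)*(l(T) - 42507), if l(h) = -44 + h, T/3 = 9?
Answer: 155935508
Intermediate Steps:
T = 27 (T = 3*9 = 27)
(-5339 + 1672)*(l(T) - 42507) = (-5339 + 1672)*((-44 + 27) - 42507) = -3667*(-17 - 42507) = -3667*(-42524) = 155935508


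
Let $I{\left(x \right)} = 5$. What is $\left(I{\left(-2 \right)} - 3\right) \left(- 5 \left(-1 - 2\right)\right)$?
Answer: $30$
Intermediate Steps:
$\left(I{\left(-2 \right)} - 3\right) \left(- 5 \left(-1 - 2\right)\right) = \left(5 - 3\right) \left(- 5 \left(-1 - 2\right)\right) = 2 \left(\left(-5\right) \left(-3\right)\right) = 2 \cdot 15 = 30$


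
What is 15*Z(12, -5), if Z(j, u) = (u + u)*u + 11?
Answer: 915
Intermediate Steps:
Z(j, u) = 11 + 2*u² (Z(j, u) = (2*u)*u + 11 = 2*u² + 11 = 11 + 2*u²)
15*Z(12, -5) = 15*(11 + 2*(-5)²) = 15*(11 + 2*25) = 15*(11 + 50) = 15*61 = 915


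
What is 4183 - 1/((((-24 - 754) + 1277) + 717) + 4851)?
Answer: 25378260/6067 ≈ 4183.0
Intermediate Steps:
4183 - 1/((((-24 - 754) + 1277) + 717) + 4851) = 4183 - 1/(((-778 + 1277) + 717) + 4851) = 4183 - 1/((499 + 717) + 4851) = 4183 - 1/(1216 + 4851) = 4183 - 1/6067 = 25378260/6067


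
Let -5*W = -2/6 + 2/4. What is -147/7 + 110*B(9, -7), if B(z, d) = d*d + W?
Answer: 16096/3 ≈ 5365.3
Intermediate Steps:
W = -1/30 (W = -(-2/6 + 2/4)/5 = -(-2*⅙ + 2*(¼))/5 = -(-⅓ + ½)/5 = -⅕*⅙ = -1/30 ≈ -0.033333)
B(z, d) = -1/30 + d² (B(z, d) = d*d - 1/30 = d² - 1/30 = -1/30 + d²)
-147/7 + 110*B(9, -7) = -147/7 + 110*(-1/30 + (-7)²) = -147*⅐ + 110*(-1/30 + 49) = -21 + 110*(1469/30) = -21 + 16159/3 = 16096/3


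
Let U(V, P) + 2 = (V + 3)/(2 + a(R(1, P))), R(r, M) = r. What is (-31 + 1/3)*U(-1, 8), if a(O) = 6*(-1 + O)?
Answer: 92/3 ≈ 30.667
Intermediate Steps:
a(O) = -6 + 6*O
U(V, P) = -½ + V/2 (U(V, P) = -2 + (V + 3)/(2 + (-6 + 6*1)) = -2 + (3 + V)/(2 + (-6 + 6)) = -2 + (3 + V)/(2 + 0) = -2 + (3 + V)/2 = -2 + (3 + V)*(½) = -2 + (3/2 + V/2) = -½ + V/2)
(-31 + 1/3)*U(-1, 8) = (-31 + 1/3)*(-½ + (½)*(-1)) = (-31 + ⅓)*(-½ - ½) = -92/3*(-1) = 92/3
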